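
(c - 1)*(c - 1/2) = c^2 - 3*c/2 + 1/2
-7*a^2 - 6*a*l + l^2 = (-7*a + l)*(a + l)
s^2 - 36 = (s - 6)*(s + 6)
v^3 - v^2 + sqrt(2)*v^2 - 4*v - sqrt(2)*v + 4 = (v - 1)*(v - sqrt(2))*(v + 2*sqrt(2))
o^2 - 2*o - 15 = (o - 5)*(o + 3)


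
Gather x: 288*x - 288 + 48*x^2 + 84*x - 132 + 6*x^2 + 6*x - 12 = 54*x^2 + 378*x - 432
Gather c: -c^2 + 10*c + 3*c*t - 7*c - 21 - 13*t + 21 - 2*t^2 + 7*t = -c^2 + c*(3*t + 3) - 2*t^2 - 6*t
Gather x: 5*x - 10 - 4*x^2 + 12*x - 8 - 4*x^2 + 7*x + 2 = -8*x^2 + 24*x - 16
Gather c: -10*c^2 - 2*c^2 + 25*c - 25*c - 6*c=-12*c^2 - 6*c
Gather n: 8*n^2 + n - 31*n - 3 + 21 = 8*n^2 - 30*n + 18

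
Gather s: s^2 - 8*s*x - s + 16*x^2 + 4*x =s^2 + s*(-8*x - 1) + 16*x^2 + 4*x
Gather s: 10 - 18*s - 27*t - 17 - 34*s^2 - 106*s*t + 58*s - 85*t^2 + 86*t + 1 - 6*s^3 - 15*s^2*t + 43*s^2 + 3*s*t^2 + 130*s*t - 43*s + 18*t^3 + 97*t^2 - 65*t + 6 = -6*s^3 + s^2*(9 - 15*t) + s*(3*t^2 + 24*t - 3) + 18*t^3 + 12*t^2 - 6*t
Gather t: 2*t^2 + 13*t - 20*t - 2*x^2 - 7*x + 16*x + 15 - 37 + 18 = 2*t^2 - 7*t - 2*x^2 + 9*x - 4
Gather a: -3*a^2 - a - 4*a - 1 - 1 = -3*a^2 - 5*a - 2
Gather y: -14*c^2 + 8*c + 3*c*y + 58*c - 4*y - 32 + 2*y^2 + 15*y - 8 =-14*c^2 + 66*c + 2*y^2 + y*(3*c + 11) - 40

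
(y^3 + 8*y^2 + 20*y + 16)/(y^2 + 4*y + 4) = y + 4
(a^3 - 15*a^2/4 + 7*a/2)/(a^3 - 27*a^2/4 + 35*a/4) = (a - 2)/(a - 5)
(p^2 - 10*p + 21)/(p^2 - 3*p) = (p - 7)/p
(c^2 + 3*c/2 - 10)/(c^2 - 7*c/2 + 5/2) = (c + 4)/(c - 1)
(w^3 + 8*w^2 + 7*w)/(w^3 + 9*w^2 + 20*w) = (w^2 + 8*w + 7)/(w^2 + 9*w + 20)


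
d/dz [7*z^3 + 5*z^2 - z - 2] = 21*z^2 + 10*z - 1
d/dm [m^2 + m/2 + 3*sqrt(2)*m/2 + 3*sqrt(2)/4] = 2*m + 1/2 + 3*sqrt(2)/2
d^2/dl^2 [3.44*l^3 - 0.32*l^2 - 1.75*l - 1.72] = 20.64*l - 0.64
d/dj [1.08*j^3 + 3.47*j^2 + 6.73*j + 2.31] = 3.24*j^2 + 6.94*j + 6.73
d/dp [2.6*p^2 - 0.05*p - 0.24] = 5.2*p - 0.05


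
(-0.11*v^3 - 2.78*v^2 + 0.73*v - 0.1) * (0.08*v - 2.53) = -0.0088*v^4 + 0.0559*v^3 + 7.0918*v^2 - 1.8549*v + 0.253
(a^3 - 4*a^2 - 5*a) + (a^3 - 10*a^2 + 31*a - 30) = 2*a^3 - 14*a^2 + 26*a - 30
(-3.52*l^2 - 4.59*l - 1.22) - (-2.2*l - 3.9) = -3.52*l^2 - 2.39*l + 2.68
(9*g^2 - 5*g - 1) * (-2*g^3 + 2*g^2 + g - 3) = -18*g^5 + 28*g^4 + g^3 - 34*g^2 + 14*g + 3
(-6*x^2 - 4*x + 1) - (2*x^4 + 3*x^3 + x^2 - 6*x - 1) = -2*x^4 - 3*x^3 - 7*x^2 + 2*x + 2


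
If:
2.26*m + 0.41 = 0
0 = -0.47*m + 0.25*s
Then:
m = -0.18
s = -0.34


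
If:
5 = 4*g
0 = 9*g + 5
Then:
No Solution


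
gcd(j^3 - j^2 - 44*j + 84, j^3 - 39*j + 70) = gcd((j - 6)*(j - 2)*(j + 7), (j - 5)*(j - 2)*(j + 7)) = j^2 + 5*j - 14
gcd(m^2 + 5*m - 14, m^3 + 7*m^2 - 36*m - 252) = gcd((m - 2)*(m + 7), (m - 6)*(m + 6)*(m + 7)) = m + 7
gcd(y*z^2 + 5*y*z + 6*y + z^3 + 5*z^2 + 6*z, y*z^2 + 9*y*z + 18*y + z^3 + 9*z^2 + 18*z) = y*z + 3*y + z^2 + 3*z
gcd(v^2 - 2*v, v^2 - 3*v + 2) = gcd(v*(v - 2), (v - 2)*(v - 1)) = v - 2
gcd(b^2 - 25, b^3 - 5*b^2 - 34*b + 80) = b + 5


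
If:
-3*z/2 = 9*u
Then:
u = -z/6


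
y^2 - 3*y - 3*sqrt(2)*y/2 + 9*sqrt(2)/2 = (y - 3)*(y - 3*sqrt(2)/2)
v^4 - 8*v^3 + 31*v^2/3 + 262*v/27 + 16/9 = (v - 6)*(v - 8/3)*(v + 1/3)^2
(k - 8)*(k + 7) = k^2 - k - 56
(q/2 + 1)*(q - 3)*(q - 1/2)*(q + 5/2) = q^4/2 + q^3/2 - 37*q^2/8 - 43*q/8 + 15/4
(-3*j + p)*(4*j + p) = -12*j^2 + j*p + p^2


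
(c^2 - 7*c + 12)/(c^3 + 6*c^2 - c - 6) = (c^2 - 7*c + 12)/(c^3 + 6*c^2 - c - 6)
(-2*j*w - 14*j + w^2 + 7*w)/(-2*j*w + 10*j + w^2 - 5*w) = (w + 7)/(w - 5)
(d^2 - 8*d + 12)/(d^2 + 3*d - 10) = (d - 6)/(d + 5)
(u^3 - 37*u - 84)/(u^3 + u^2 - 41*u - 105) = (u + 4)/(u + 5)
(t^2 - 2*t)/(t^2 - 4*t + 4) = t/(t - 2)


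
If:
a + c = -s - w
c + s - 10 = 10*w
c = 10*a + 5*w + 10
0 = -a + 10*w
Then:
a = -100/21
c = -40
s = 950/21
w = -10/21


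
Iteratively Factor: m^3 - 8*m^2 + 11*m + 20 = (m - 4)*(m^2 - 4*m - 5) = (m - 4)*(m + 1)*(m - 5)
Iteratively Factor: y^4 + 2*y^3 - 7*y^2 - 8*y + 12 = (y - 2)*(y^3 + 4*y^2 + y - 6) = (y - 2)*(y + 2)*(y^2 + 2*y - 3) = (y - 2)*(y - 1)*(y + 2)*(y + 3)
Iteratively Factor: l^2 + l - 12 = (l - 3)*(l + 4)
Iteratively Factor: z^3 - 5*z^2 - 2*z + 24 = (z + 2)*(z^2 - 7*z + 12) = (z - 3)*(z + 2)*(z - 4)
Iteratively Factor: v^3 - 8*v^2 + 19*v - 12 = (v - 4)*(v^2 - 4*v + 3) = (v - 4)*(v - 3)*(v - 1)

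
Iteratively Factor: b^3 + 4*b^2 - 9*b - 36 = (b + 3)*(b^2 + b - 12) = (b - 3)*(b + 3)*(b + 4)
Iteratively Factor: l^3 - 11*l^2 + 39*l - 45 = (l - 5)*(l^2 - 6*l + 9) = (l - 5)*(l - 3)*(l - 3)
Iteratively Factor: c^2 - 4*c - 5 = (c + 1)*(c - 5)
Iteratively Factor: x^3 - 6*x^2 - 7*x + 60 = (x + 3)*(x^2 - 9*x + 20) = (x - 5)*(x + 3)*(x - 4)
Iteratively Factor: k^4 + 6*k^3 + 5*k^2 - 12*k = (k + 4)*(k^3 + 2*k^2 - 3*k) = (k + 3)*(k + 4)*(k^2 - k) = (k - 1)*(k + 3)*(k + 4)*(k)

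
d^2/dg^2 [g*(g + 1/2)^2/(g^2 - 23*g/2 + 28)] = 8*(232*g^3 - 2100*g^2 + 4662*g + 1729)/(8*g^6 - 276*g^5 + 3846*g^4 - 27623*g^3 + 107688*g^2 - 216384*g + 175616)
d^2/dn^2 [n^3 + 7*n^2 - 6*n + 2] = 6*n + 14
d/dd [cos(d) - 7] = -sin(d)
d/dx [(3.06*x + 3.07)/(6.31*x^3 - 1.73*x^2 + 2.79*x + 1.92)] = (-38.6172*x^3 - 52.8213*x^2 + 10.6222*x - 2.6901)/(39.8161*x^6 - 21.8326*x^5 + 38.2027*x^4 + 14.577*x^3 + 1.1409*x^2 + 10.7136*x + 3.6864)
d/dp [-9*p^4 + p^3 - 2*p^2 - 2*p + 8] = -36*p^3 + 3*p^2 - 4*p - 2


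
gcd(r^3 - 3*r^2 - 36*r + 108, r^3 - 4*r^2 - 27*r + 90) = r^2 - 9*r + 18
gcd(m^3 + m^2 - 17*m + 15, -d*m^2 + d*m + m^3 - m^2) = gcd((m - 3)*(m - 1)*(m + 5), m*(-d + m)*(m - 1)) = m - 1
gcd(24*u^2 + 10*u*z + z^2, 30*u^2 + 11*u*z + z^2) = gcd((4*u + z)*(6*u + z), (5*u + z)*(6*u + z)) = 6*u + z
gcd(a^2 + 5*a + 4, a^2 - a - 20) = a + 4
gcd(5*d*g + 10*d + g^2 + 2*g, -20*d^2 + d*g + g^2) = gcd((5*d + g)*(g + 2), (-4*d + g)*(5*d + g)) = 5*d + g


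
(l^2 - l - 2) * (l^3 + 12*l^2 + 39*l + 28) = l^5 + 11*l^4 + 25*l^3 - 35*l^2 - 106*l - 56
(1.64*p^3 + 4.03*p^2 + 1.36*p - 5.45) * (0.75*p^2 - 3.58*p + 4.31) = 1.23*p^5 - 2.8487*p^4 - 6.339*p^3 + 8.413*p^2 + 25.3726*p - 23.4895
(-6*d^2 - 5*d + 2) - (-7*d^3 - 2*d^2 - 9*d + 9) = 7*d^3 - 4*d^2 + 4*d - 7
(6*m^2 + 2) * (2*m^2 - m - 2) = 12*m^4 - 6*m^3 - 8*m^2 - 2*m - 4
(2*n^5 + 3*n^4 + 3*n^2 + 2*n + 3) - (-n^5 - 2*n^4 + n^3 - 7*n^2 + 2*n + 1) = 3*n^5 + 5*n^4 - n^3 + 10*n^2 + 2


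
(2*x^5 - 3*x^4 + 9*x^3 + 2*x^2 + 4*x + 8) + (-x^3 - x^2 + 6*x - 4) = 2*x^5 - 3*x^4 + 8*x^3 + x^2 + 10*x + 4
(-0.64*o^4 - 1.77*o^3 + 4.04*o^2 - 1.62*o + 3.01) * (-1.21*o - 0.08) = 0.7744*o^5 + 2.1929*o^4 - 4.7468*o^3 + 1.637*o^2 - 3.5125*o - 0.2408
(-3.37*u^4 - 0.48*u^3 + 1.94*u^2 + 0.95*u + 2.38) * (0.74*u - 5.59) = -2.4938*u^5 + 18.4831*u^4 + 4.1188*u^3 - 10.1416*u^2 - 3.5493*u - 13.3042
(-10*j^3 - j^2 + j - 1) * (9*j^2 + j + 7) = -90*j^5 - 19*j^4 - 62*j^3 - 15*j^2 + 6*j - 7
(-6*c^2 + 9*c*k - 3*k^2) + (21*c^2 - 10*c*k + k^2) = 15*c^2 - c*k - 2*k^2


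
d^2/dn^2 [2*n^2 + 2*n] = 4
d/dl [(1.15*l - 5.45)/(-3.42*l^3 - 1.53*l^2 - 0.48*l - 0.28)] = (7.866*l^3 - 54.1575*l^2 - 16.677*l - 2.938)/(11.6964*l^6 + 10.4652*l^5 + 5.6241*l^4 + 3.384*l^3 + 1.0872*l^2 + 0.2688*l + 0.0784)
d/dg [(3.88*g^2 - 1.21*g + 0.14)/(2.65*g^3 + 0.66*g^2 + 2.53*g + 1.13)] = (-10.282*g^4 + 6.413*g^3 + 9.502*g^2 + 8.584*g - 1.7215)/(7.0225*g^6 + 3.498*g^5 + 13.8446*g^4 + 9.3286*g^3 + 7.8925*g^2 + 5.7178*g + 1.2769)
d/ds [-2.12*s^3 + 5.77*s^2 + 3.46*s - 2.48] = -6.36*s^2 + 11.54*s + 3.46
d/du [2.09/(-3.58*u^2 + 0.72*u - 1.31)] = (14.9644*u - 1.5048)/(3.58*u^2 - 0.72*u + 1.31)^2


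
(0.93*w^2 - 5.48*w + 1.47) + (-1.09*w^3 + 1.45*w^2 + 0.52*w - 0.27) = -1.09*w^3 + 2.38*w^2 - 4.96*w + 1.2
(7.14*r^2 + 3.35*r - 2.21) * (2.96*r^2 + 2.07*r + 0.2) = 21.1344*r^4 + 24.6958*r^3 + 1.8209*r^2 - 3.9047*r - 0.442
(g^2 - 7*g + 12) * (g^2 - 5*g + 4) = g^4 - 12*g^3 + 51*g^2 - 88*g + 48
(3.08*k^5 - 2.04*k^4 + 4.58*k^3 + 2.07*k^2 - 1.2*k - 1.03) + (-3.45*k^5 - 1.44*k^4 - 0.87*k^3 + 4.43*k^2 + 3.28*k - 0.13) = -0.37*k^5 - 3.48*k^4 + 3.71*k^3 + 6.5*k^2 + 2.08*k - 1.16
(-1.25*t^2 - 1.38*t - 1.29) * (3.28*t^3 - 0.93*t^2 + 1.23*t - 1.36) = -4.1*t^5 - 3.3639*t^4 - 4.4853*t^3 + 1.2023*t^2 + 0.2901*t + 1.7544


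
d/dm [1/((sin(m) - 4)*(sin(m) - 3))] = (7 - 2*sin(m))*cos(m)/((sin(m) - 4)^2*(sin(m) - 3)^2)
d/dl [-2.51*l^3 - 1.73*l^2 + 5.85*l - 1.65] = -7.53*l^2 - 3.46*l + 5.85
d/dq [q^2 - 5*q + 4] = 2*q - 5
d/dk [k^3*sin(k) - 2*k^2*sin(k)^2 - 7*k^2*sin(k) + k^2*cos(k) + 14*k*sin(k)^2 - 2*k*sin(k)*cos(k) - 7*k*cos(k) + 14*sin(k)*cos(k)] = k^3*cos(k) + 2*k^2*sin(k) - 2*k^2*sin(2*k) - 7*k^2*cos(k) - 7*k*sin(k) + 14*k*sin(2*k) + 2*k*cos(k) - 2*k - sin(2*k) - 7*cos(k) + 7*cos(2*k) + 7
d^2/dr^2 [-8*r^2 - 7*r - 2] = -16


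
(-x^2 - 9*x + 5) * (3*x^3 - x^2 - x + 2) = -3*x^5 - 26*x^4 + 25*x^3 + 2*x^2 - 23*x + 10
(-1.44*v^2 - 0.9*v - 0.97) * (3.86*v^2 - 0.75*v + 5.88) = -5.5584*v^4 - 2.394*v^3 - 11.5364*v^2 - 4.5645*v - 5.7036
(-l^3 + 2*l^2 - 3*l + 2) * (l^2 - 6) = -l^5 + 2*l^4 + 3*l^3 - 10*l^2 + 18*l - 12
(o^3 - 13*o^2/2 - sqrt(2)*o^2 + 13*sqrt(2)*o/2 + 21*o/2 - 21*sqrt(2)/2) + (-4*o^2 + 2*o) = o^3 - 21*o^2/2 - sqrt(2)*o^2 + 13*sqrt(2)*o/2 + 25*o/2 - 21*sqrt(2)/2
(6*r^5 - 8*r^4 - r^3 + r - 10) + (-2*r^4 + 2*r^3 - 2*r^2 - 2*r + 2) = 6*r^5 - 10*r^4 + r^3 - 2*r^2 - r - 8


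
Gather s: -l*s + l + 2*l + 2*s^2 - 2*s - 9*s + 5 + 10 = 3*l + 2*s^2 + s*(-l - 11) + 15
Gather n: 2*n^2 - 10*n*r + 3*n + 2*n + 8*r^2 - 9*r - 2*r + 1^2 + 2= 2*n^2 + n*(5 - 10*r) + 8*r^2 - 11*r + 3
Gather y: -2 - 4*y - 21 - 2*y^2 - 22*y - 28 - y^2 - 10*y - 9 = -3*y^2 - 36*y - 60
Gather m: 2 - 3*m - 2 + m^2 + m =m^2 - 2*m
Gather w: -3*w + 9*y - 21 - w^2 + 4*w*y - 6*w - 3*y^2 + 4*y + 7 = -w^2 + w*(4*y - 9) - 3*y^2 + 13*y - 14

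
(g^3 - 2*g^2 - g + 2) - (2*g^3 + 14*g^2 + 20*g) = -g^3 - 16*g^2 - 21*g + 2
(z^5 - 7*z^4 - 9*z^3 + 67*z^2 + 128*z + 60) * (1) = z^5 - 7*z^4 - 9*z^3 + 67*z^2 + 128*z + 60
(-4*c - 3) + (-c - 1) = -5*c - 4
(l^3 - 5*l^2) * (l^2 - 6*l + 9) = l^5 - 11*l^4 + 39*l^3 - 45*l^2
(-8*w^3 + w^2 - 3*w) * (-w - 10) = 8*w^4 + 79*w^3 - 7*w^2 + 30*w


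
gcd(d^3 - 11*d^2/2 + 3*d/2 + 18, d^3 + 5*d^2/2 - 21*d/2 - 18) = d^2 - 3*d/2 - 9/2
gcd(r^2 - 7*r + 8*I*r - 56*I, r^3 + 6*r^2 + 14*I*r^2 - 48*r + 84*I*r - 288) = r + 8*I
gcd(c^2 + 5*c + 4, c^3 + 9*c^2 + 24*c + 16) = c^2 + 5*c + 4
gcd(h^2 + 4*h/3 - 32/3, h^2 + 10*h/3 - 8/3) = h + 4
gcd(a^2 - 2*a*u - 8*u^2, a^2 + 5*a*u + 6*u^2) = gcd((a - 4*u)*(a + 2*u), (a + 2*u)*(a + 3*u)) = a + 2*u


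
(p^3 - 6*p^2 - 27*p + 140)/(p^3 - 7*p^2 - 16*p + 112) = (p + 5)/(p + 4)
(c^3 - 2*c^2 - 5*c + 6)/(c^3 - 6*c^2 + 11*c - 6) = (c + 2)/(c - 2)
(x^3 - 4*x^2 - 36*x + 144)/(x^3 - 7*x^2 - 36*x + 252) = (x - 4)/(x - 7)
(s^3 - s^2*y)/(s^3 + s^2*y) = (s - y)/(s + y)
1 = 1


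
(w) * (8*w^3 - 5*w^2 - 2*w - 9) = 8*w^4 - 5*w^3 - 2*w^2 - 9*w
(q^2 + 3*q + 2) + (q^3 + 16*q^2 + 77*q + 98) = q^3 + 17*q^2 + 80*q + 100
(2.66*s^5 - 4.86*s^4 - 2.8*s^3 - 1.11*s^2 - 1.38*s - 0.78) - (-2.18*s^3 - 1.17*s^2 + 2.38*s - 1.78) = 2.66*s^5 - 4.86*s^4 - 0.62*s^3 + 0.0599999999999998*s^2 - 3.76*s + 1.0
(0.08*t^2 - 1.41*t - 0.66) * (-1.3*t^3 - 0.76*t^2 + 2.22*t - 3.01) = -0.104*t^5 + 1.7722*t^4 + 2.1072*t^3 - 2.8694*t^2 + 2.7789*t + 1.9866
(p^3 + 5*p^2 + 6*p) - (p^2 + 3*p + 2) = p^3 + 4*p^2 + 3*p - 2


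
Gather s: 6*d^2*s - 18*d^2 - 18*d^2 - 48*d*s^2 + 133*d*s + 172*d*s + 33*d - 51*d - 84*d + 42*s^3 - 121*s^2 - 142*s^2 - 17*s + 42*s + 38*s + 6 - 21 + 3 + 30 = -36*d^2 - 102*d + 42*s^3 + s^2*(-48*d - 263) + s*(6*d^2 + 305*d + 63) + 18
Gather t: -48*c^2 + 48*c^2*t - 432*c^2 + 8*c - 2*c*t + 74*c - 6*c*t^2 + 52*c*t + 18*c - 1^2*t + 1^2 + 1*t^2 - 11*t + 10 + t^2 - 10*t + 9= -480*c^2 + 100*c + t^2*(2 - 6*c) + t*(48*c^2 + 50*c - 22) + 20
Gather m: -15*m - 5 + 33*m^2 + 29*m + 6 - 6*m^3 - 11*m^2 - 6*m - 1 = -6*m^3 + 22*m^2 + 8*m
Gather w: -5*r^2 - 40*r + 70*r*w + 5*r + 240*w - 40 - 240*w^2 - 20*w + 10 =-5*r^2 - 35*r - 240*w^2 + w*(70*r + 220) - 30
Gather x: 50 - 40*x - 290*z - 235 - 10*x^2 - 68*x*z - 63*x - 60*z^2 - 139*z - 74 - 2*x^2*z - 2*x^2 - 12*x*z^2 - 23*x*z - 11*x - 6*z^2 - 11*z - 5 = x^2*(-2*z - 12) + x*(-12*z^2 - 91*z - 114) - 66*z^2 - 440*z - 264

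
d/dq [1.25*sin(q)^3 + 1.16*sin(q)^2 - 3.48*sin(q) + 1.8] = (3.75*sin(q)^2 + 2.32*sin(q) - 3.48)*cos(q)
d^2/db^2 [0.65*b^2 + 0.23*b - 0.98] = 1.30000000000000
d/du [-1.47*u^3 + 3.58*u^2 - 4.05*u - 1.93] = -4.41*u^2 + 7.16*u - 4.05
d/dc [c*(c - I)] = 2*c - I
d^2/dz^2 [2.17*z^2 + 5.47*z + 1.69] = 4.34000000000000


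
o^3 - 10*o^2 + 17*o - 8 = (o - 8)*(o - 1)^2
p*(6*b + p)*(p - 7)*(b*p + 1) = 6*b^2*p^3 - 42*b^2*p^2 + b*p^4 - 7*b*p^3 + 6*b*p^2 - 42*b*p + p^3 - 7*p^2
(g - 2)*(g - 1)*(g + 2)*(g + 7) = g^4 + 6*g^3 - 11*g^2 - 24*g + 28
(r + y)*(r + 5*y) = r^2 + 6*r*y + 5*y^2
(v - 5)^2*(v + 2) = v^3 - 8*v^2 + 5*v + 50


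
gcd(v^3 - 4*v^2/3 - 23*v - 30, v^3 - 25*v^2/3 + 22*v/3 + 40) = v^2 - 13*v/3 - 10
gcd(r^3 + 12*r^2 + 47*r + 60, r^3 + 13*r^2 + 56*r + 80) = r^2 + 9*r + 20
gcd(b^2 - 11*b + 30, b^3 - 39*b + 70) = b - 5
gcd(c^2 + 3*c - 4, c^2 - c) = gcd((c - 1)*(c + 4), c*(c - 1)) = c - 1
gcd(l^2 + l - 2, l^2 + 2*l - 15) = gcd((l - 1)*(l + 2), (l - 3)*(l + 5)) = 1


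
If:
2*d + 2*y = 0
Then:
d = -y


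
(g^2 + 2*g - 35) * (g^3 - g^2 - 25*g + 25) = g^5 + g^4 - 62*g^3 + 10*g^2 + 925*g - 875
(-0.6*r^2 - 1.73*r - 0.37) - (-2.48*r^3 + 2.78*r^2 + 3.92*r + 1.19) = 2.48*r^3 - 3.38*r^2 - 5.65*r - 1.56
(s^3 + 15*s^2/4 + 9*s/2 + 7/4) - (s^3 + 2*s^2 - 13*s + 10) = 7*s^2/4 + 35*s/2 - 33/4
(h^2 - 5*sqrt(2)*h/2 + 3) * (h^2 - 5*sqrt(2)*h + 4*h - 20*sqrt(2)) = h^4 - 15*sqrt(2)*h^3/2 + 4*h^3 - 30*sqrt(2)*h^2 + 28*h^2 - 15*sqrt(2)*h + 112*h - 60*sqrt(2)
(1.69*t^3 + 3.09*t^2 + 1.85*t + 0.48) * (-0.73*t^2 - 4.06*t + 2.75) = -1.2337*t^5 - 9.1171*t^4 - 9.2484*t^3 + 0.636099999999999*t^2 + 3.1387*t + 1.32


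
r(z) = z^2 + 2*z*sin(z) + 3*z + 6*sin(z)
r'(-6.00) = -14.20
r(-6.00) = 16.32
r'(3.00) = -2.60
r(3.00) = 19.69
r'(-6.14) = -15.21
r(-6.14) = 18.38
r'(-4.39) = -3.00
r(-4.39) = 3.47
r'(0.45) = 10.98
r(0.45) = 4.55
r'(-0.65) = 4.23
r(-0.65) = -4.37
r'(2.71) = -1.12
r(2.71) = 20.25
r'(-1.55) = -2.04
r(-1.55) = -5.15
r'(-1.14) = 0.46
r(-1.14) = -5.50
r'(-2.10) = -3.84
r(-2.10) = -3.44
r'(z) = 2*z*cos(z) + 2*z + 2*sin(z) + 6*cos(z) + 3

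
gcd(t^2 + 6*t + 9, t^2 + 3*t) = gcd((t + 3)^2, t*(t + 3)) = t + 3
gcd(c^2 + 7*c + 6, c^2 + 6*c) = c + 6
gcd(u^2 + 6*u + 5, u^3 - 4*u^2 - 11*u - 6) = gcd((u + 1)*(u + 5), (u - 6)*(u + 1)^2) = u + 1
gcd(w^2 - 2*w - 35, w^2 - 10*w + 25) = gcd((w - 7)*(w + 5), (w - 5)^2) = 1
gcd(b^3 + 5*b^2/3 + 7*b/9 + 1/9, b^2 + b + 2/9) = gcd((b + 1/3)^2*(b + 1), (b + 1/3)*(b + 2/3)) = b + 1/3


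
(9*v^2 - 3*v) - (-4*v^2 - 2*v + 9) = 13*v^2 - v - 9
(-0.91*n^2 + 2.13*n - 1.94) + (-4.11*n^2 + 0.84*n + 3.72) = -5.02*n^2 + 2.97*n + 1.78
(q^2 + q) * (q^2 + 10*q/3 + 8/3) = q^4 + 13*q^3/3 + 6*q^2 + 8*q/3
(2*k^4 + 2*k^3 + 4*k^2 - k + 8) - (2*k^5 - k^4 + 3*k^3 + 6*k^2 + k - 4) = -2*k^5 + 3*k^4 - k^3 - 2*k^2 - 2*k + 12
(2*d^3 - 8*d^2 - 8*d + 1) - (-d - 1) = 2*d^3 - 8*d^2 - 7*d + 2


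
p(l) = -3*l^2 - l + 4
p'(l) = -6*l - 1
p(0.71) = 1.78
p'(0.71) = -5.26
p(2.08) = -11.06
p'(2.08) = -13.48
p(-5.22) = -72.53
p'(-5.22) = 30.32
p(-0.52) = 3.71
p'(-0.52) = 2.12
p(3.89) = -45.29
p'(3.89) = -24.34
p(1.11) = -0.81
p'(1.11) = -7.66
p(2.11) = -11.47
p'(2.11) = -13.66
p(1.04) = -0.28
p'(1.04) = -7.24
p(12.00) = -440.00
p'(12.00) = -73.00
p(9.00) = -248.00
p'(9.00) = -55.00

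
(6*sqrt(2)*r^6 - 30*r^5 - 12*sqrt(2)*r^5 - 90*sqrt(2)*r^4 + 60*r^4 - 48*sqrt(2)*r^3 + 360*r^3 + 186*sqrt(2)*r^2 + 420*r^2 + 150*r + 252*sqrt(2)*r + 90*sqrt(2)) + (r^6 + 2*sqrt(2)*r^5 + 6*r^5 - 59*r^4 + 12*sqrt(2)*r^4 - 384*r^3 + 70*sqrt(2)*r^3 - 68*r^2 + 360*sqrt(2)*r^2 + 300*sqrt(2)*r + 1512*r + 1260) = r^6 + 6*sqrt(2)*r^6 - 24*r^5 - 10*sqrt(2)*r^5 - 78*sqrt(2)*r^4 + r^4 - 24*r^3 + 22*sqrt(2)*r^3 + 352*r^2 + 546*sqrt(2)*r^2 + 552*sqrt(2)*r + 1662*r + 90*sqrt(2) + 1260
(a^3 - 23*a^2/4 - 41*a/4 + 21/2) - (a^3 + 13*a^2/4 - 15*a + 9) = -9*a^2 + 19*a/4 + 3/2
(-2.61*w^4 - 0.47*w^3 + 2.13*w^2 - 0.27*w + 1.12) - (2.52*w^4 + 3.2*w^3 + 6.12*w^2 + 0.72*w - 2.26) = -5.13*w^4 - 3.67*w^3 - 3.99*w^2 - 0.99*w + 3.38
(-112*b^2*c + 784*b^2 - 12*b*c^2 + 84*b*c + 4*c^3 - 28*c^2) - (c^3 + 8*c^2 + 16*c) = -112*b^2*c + 784*b^2 - 12*b*c^2 + 84*b*c + 3*c^3 - 36*c^2 - 16*c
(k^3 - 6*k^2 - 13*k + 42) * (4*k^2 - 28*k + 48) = 4*k^5 - 52*k^4 + 164*k^3 + 244*k^2 - 1800*k + 2016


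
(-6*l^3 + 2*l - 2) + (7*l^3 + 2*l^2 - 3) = l^3 + 2*l^2 + 2*l - 5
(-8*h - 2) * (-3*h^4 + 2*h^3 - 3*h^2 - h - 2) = 24*h^5 - 10*h^4 + 20*h^3 + 14*h^2 + 18*h + 4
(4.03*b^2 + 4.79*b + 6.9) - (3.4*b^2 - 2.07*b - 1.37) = 0.63*b^2 + 6.86*b + 8.27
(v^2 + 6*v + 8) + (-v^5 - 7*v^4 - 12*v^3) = -v^5 - 7*v^4 - 12*v^3 + v^2 + 6*v + 8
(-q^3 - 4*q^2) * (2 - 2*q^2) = 2*q^5 + 8*q^4 - 2*q^3 - 8*q^2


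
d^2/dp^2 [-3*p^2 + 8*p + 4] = -6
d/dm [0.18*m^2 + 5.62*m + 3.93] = 0.36*m + 5.62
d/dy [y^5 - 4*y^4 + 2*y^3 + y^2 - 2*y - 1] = 5*y^4 - 16*y^3 + 6*y^2 + 2*y - 2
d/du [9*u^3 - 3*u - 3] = 27*u^2 - 3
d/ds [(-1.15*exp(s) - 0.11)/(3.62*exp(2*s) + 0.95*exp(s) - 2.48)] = (4.163*exp(2*s) + 0.7964*exp(s) + 2.9565)*exp(s)/(13.1044*exp(4*s) + 6.878*exp(3*s) - 17.0527*exp(2*s) - 4.712*exp(s) + 6.1504)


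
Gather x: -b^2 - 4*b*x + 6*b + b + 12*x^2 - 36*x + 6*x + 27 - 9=-b^2 + 7*b + 12*x^2 + x*(-4*b - 30) + 18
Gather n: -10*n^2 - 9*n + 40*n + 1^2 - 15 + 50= -10*n^2 + 31*n + 36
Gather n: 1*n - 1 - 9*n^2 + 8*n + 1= -9*n^2 + 9*n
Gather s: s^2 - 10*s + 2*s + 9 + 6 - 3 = s^2 - 8*s + 12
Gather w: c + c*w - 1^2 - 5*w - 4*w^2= c - 4*w^2 + w*(c - 5) - 1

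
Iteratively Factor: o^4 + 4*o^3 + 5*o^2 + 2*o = (o + 1)*(o^3 + 3*o^2 + 2*o) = o*(o + 1)*(o^2 + 3*o + 2) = o*(o + 1)^2*(o + 2)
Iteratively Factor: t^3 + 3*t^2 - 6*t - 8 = (t + 4)*(t^2 - t - 2) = (t - 2)*(t + 4)*(t + 1)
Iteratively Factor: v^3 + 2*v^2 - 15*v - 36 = (v + 3)*(v^2 - v - 12) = (v - 4)*(v + 3)*(v + 3)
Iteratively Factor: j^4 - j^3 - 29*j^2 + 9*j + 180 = (j + 3)*(j^3 - 4*j^2 - 17*j + 60) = (j + 3)*(j + 4)*(j^2 - 8*j + 15) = (j - 3)*(j + 3)*(j + 4)*(j - 5)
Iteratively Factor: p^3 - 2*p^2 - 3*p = (p + 1)*(p^2 - 3*p) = (p - 3)*(p + 1)*(p)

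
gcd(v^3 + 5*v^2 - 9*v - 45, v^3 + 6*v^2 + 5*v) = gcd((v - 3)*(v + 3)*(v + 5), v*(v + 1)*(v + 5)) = v + 5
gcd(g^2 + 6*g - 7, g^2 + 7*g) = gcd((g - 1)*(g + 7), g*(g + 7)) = g + 7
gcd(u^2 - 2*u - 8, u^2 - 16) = u - 4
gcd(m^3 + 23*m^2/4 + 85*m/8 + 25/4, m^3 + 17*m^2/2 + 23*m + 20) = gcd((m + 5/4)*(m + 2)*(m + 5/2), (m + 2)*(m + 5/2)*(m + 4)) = m^2 + 9*m/2 + 5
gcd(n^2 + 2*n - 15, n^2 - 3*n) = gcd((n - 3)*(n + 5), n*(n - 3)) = n - 3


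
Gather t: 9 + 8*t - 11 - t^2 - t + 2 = -t^2 + 7*t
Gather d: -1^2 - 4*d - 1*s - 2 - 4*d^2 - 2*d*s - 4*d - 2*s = -4*d^2 + d*(-2*s - 8) - 3*s - 3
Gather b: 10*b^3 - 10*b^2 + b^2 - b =10*b^3 - 9*b^2 - b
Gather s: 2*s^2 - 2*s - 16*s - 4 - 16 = 2*s^2 - 18*s - 20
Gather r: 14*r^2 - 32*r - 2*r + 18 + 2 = 14*r^2 - 34*r + 20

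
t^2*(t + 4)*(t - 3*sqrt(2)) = t^4 - 3*sqrt(2)*t^3 + 4*t^3 - 12*sqrt(2)*t^2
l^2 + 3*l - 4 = (l - 1)*(l + 4)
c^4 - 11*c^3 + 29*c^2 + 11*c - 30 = (c - 6)*(c - 5)*(c - 1)*(c + 1)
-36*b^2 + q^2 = (-6*b + q)*(6*b + q)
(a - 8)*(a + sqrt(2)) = a^2 - 8*a + sqrt(2)*a - 8*sqrt(2)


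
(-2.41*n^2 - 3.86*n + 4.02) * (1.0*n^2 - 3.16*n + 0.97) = -2.41*n^4 + 3.7556*n^3 + 13.8799*n^2 - 16.4474*n + 3.8994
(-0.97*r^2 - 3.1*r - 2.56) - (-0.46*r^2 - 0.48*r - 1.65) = -0.51*r^2 - 2.62*r - 0.91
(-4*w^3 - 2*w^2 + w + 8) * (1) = -4*w^3 - 2*w^2 + w + 8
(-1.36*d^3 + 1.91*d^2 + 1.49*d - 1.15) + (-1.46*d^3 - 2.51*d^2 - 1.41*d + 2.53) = -2.82*d^3 - 0.6*d^2 + 0.0800000000000001*d + 1.38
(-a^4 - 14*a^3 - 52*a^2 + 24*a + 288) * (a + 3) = -a^5 - 17*a^4 - 94*a^3 - 132*a^2 + 360*a + 864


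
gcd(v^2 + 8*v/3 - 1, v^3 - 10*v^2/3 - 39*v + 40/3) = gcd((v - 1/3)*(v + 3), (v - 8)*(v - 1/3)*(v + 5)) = v - 1/3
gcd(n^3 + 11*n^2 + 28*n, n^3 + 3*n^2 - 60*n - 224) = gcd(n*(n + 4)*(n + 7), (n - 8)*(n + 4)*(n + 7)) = n^2 + 11*n + 28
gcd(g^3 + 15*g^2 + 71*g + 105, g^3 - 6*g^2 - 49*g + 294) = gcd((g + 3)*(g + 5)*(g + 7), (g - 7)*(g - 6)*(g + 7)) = g + 7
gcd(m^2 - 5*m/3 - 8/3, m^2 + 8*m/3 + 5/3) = m + 1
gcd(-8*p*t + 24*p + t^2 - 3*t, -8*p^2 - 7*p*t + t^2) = 8*p - t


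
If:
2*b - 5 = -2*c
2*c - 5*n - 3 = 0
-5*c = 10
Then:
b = 9/2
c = -2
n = -7/5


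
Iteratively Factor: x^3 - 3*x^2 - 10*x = (x - 5)*(x^2 + 2*x) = x*(x - 5)*(x + 2)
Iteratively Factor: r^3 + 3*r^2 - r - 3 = (r + 3)*(r^2 - 1) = (r + 1)*(r + 3)*(r - 1)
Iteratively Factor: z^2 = (z)*(z)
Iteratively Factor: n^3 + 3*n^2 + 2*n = (n + 2)*(n^2 + n) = n*(n + 2)*(n + 1)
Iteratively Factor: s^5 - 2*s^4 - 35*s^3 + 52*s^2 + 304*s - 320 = (s + 4)*(s^4 - 6*s^3 - 11*s^2 + 96*s - 80) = (s - 5)*(s + 4)*(s^3 - s^2 - 16*s + 16) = (s - 5)*(s + 4)^2*(s^2 - 5*s + 4) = (s - 5)*(s - 4)*(s + 4)^2*(s - 1)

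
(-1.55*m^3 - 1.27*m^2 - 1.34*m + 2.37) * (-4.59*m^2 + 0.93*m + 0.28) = 7.1145*m^5 + 4.3878*m^4 + 4.5355*m^3 - 12.4801*m^2 + 1.8289*m + 0.6636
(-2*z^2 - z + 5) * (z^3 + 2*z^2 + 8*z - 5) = -2*z^5 - 5*z^4 - 13*z^3 + 12*z^2 + 45*z - 25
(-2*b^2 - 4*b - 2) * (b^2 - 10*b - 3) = -2*b^4 + 16*b^3 + 44*b^2 + 32*b + 6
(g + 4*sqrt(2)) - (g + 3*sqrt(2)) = sqrt(2)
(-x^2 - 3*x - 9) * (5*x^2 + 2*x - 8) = -5*x^4 - 17*x^3 - 43*x^2 + 6*x + 72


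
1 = 1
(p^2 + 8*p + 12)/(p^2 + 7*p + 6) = (p + 2)/(p + 1)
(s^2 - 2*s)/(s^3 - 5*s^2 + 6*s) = 1/(s - 3)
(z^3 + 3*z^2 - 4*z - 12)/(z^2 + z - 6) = z + 2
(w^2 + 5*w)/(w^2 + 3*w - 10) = w/(w - 2)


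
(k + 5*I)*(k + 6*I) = k^2 + 11*I*k - 30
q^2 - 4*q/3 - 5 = (q - 3)*(q + 5/3)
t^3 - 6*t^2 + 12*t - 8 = (t - 2)^3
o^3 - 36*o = o*(o - 6)*(o + 6)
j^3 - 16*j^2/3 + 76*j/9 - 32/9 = (j - 8/3)*(j - 2)*(j - 2/3)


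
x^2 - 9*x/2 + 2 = (x - 4)*(x - 1/2)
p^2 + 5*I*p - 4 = (p + I)*(p + 4*I)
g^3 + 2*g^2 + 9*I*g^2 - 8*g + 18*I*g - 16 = (g + 2)*(g + I)*(g + 8*I)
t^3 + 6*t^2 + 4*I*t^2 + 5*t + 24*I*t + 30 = (t + 6)*(t - I)*(t + 5*I)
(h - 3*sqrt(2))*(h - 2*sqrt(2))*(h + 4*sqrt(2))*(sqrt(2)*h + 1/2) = sqrt(2)*h^4 - 3*h^3/2 - 57*sqrt(2)*h^2/2 + 82*h + 24*sqrt(2)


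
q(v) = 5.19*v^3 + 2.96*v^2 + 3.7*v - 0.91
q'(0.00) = 3.70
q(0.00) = -0.91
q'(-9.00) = 1211.59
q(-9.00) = -3577.96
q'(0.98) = 24.46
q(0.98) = 10.44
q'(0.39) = 8.38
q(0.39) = 1.29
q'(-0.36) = 3.59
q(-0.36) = -2.10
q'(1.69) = 58.17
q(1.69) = 38.85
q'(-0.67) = 6.72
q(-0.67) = -3.62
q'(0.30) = 6.88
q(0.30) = 0.61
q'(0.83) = 19.34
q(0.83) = 7.17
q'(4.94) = 412.91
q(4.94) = 715.28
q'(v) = 15.57*v^2 + 5.92*v + 3.7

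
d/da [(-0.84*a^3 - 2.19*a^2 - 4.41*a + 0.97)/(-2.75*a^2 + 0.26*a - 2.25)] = (2.31*a^4 - 0.4368*a^3 - 7.0269*a^2 + 15.19*a + 9.6703)/(7.5625*a^4 - 1.43*a^3 + 12.4426*a^2 - 1.17*a + 5.0625)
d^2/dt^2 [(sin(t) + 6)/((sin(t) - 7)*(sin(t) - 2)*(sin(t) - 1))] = 2*(-2*sin(t)^6 - 14*sin(t)^5 + 315*sin(t)^4 - 1223*sin(t)^3 + 486*sin(t)^2 + 2716*sin(t) - 2656)/((sin(t) - 7)^3*(sin(t) - 2)^3*(sin(t) - 1)^2)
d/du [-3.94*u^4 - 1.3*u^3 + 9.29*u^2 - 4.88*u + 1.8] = -15.76*u^3 - 3.9*u^2 + 18.58*u - 4.88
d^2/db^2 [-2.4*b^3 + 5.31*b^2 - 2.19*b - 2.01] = 10.62 - 14.4*b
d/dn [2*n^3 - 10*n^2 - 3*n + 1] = 6*n^2 - 20*n - 3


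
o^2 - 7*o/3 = o*(o - 7/3)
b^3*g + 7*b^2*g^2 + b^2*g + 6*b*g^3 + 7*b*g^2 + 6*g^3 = (b + g)*(b + 6*g)*(b*g + g)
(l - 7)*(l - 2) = l^2 - 9*l + 14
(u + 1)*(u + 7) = u^2 + 8*u + 7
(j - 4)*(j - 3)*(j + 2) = j^3 - 5*j^2 - 2*j + 24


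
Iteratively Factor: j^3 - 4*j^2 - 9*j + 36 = (j - 3)*(j^2 - j - 12) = (j - 4)*(j - 3)*(j + 3)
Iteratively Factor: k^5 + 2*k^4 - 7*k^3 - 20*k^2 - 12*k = (k + 1)*(k^4 + k^3 - 8*k^2 - 12*k) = (k - 3)*(k + 1)*(k^3 + 4*k^2 + 4*k) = (k - 3)*(k + 1)*(k + 2)*(k^2 + 2*k) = (k - 3)*(k + 1)*(k + 2)^2*(k)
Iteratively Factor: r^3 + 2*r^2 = (r)*(r^2 + 2*r) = r^2*(r + 2)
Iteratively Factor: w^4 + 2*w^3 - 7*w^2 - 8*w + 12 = (w + 3)*(w^3 - w^2 - 4*w + 4) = (w - 1)*(w + 3)*(w^2 - 4) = (w - 1)*(w + 2)*(w + 3)*(w - 2)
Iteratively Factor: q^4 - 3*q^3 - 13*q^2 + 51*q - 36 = (q - 3)*(q^3 - 13*q + 12) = (q - 3)*(q - 1)*(q^2 + q - 12) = (q - 3)*(q - 1)*(q + 4)*(q - 3)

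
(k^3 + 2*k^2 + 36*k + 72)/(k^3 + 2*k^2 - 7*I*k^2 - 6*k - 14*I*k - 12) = (k + 6*I)/(k - I)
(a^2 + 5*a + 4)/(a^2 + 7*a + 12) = (a + 1)/(a + 3)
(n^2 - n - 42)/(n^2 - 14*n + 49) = (n + 6)/(n - 7)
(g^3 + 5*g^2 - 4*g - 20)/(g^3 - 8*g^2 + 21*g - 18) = (g^2 + 7*g + 10)/(g^2 - 6*g + 9)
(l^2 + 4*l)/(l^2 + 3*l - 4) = l/(l - 1)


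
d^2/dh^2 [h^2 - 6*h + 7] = 2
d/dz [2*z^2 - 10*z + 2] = 4*z - 10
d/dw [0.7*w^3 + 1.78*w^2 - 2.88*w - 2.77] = 2.1*w^2 + 3.56*w - 2.88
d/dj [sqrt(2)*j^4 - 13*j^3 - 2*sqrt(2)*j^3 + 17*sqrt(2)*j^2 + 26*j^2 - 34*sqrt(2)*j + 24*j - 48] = 4*sqrt(2)*j^3 - 39*j^2 - 6*sqrt(2)*j^2 + 34*sqrt(2)*j + 52*j - 34*sqrt(2) + 24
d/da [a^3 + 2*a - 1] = 3*a^2 + 2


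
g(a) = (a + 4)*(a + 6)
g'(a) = 2*a + 10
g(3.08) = 64.29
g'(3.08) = 16.16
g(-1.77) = 9.43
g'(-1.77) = 6.46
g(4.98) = 98.60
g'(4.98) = 19.96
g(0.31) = 27.20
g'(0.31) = 10.62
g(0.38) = 27.94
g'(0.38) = 10.76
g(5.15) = 102.02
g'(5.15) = 20.30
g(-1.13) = 13.98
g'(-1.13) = 7.74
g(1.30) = 38.69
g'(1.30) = 12.60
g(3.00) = 63.00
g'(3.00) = 16.00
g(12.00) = 288.00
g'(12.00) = 34.00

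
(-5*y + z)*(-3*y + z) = 15*y^2 - 8*y*z + z^2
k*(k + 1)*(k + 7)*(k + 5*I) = k^4 + 8*k^3 + 5*I*k^3 + 7*k^2 + 40*I*k^2 + 35*I*k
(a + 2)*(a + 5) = a^2 + 7*a + 10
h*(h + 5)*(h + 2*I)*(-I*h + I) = -I*h^4 + 2*h^3 - 4*I*h^3 + 8*h^2 + 5*I*h^2 - 10*h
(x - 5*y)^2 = x^2 - 10*x*y + 25*y^2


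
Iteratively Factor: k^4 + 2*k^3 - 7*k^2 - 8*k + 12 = (k + 2)*(k^3 - 7*k + 6) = (k - 2)*(k + 2)*(k^2 + 2*k - 3) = (k - 2)*(k + 2)*(k + 3)*(k - 1)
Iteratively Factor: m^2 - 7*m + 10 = (m - 2)*(m - 5)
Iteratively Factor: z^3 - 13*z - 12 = (z + 1)*(z^2 - z - 12) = (z - 4)*(z + 1)*(z + 3)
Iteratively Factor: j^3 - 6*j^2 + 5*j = (j - 5)*(j^2 - j) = (j - 5)*(j - 1)*(j)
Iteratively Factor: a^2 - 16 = (a + 4)*(a - 4)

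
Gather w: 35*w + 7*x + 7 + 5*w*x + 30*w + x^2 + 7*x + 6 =w*(5*x + 65) + x^2 + 14*x + 13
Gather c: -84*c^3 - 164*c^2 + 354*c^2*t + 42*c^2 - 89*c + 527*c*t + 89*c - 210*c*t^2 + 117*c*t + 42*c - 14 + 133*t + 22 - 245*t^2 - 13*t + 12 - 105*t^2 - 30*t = -84*c^3 + c^2*(354*t - 122) + c*(-210*t^2 + 644*t + 42) - 350*t^2 + 90*t + 20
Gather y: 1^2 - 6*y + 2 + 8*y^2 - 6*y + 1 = 8*y^2 - 12*y + 4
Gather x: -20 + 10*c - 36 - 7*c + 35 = 3*c - 21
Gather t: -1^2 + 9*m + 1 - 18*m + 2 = 2 - 9*m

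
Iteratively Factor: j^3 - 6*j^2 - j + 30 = (j + 2)*(j^2 - 8*j + 15) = (j - 5)*(j + 2)*(j - 3)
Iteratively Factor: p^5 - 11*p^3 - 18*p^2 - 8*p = (p + 1)*(p^4 - p^3 - 10*p^2 - 8*p) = (p + 1)*(p + 2)*(p^3 - 3*p^2 - 4*p) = (p - 4)*(p + 1)*(p + 2)*(p^2 + p) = p*(p - 4)*(p + 1)*(p + 2)*(p + 1)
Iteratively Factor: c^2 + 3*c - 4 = (c + 4)*(c - 1)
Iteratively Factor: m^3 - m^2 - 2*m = (m)*(m^2 - m - 2) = m*(m + 1)*(m - 2)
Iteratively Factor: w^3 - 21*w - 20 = (w + 4)*(w^2 - 4*w - 5) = (w + 1)*(w + 4)*(w - 5)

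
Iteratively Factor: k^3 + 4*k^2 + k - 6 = (k + 3)*(k^2 + k - 2) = (k - 1)*(k + 3)*(k + 2)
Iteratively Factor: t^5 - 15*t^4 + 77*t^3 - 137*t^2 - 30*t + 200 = (t - 5)*(t^4 - 10*t^3 + 27*t^2 - 2*t - 40) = (t - 5)*(t - 2)*(t^3 - 8*t^2 + 11*t + 20) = (t - 5)*(t - 4)*(t - 2)*(t^2 - 4*t - 5) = (t - 5)*(t - 4)*(t - 2)*(t + 1)*(t - 5)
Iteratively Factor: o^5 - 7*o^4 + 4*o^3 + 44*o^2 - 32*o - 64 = (o - 4)*(o^4 - 3*o^3 - 8*o^2 + 12*o + 16) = (o - 4)^2*(o^3 + o^2 - 4*o - 4) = (o - 4)^2*(o + 2)*(o^2 - o - 2) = (o - 4)^2*(o + 1)*(o + 2)*(o - 2)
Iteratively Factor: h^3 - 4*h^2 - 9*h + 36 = (h - 3)*(h^2 - h - 12) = (h - 3)*(h + 3)*(h - 4)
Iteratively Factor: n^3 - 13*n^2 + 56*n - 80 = (n - 5)*(n^2 - 8*n + 16) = (n - 5)*(n - 4)*(n - 4)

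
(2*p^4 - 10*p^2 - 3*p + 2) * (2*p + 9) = 4*p^5 + 18*p^4 - 20*p^3 - 96*p^2 - 23*p + 18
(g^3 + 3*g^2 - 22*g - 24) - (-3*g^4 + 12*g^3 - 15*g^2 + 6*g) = 3*g^4 - 11*g^3 + 18*g^2 - 28*g - 24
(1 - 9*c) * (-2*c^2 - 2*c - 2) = 18*c^3 + 16*c^2 + 16*c - 2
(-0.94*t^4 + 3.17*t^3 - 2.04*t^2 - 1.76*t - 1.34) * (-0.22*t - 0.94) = 0.2068*t^5 + 0.1862*t^4 - 2.531*t^3 + 2.3048*t^2 + 1.9492*t + 1.2596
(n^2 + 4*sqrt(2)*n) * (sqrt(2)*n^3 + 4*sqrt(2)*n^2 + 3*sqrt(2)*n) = sqrt(2)*n^5 + 4*sqrt(2)*n^4 + 8*n^4 + 3*sqrt(2)*n^3 + 32*n^3 + 24*n^2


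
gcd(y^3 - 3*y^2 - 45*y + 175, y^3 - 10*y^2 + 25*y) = y^2 - 10*y + 25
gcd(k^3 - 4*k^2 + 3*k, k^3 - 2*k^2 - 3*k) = k^2 - 3*k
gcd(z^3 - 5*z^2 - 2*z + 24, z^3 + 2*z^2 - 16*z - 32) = z^2 - 2*z - 8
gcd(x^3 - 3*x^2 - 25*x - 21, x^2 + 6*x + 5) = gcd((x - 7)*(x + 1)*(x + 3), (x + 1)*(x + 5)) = x + 1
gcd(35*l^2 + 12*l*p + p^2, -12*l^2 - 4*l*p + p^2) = 1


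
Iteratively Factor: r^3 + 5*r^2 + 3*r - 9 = (r + 3)*(r^2 + 2*r - 3) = (r - 1)*(r + 3)*(r + 3)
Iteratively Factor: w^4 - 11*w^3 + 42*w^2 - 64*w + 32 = (w - 4)*(w^3 - 7*w^2 + 14*w - 8) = (w - 4)*(w - 2)*(w^2 - 5*w + 4) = (w - 4)^2*(w - 2)*(w - 1)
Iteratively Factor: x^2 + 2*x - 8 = (x - 2)*(x + 4)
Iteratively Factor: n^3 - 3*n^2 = (n)*(n^2 - 3*n) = n*(n - 3)*(n)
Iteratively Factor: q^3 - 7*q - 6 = (q - 3)*(q^2 + 3*q + 2) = (q - 3)*(q + 1)*(q + 2)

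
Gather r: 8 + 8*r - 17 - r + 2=7*r - 7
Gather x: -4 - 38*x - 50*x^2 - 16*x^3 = -16*x^3 - 50*x^2 - 38*x - 4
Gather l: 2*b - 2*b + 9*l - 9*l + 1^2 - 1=0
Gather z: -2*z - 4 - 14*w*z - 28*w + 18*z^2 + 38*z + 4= -28*w + 18*z^2 + z*(36 - 14*w)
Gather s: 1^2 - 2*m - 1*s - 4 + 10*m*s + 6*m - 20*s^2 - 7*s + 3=4*m - 20*s^2 + s*(10*m - 8)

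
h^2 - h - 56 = (h - 8)*(h + 7)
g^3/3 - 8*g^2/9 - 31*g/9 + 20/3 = (g/3 + 1)*(g - 4)*(g - 5/3)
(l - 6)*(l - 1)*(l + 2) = l^3 - 5*l^2 - 8*l + 12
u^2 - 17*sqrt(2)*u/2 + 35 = (u - 5*sqrt(2))*(u - 7*sqrt(2)/2)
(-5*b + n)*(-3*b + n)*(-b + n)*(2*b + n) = -30*b^4 + 31*b^3*n + 5*b^2*n^2 - 7*b*n^3 + n^4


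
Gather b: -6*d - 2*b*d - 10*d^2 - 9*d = -2*b*d - 10*d^2 - 15*d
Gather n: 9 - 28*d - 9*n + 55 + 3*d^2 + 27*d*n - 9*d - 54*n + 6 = 3*d^2 - 37*d + n*(27*d - 63) + 70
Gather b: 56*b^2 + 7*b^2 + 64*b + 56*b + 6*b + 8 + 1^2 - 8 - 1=63*b^2 + 126*b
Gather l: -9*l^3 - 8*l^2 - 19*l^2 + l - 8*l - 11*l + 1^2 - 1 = -9*l^3 - 27*l^2 - 18*l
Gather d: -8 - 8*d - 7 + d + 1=-7*d - 14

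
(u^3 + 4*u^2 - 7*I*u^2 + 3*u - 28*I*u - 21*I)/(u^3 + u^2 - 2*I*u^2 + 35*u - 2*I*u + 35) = (u + 3)/(u + 5*I)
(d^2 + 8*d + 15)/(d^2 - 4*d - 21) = (d + 5)/(d - 7)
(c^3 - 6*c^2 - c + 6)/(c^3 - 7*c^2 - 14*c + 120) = (c^2 - 1)/(c^2 - c - 20)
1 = 1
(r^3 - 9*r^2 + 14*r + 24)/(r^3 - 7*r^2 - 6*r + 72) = (r + 1)/(r + 3)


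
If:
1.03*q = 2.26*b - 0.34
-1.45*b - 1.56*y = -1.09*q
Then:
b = 1.65666563563254*y + 0.382101247551294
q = 3.63501391896072*y + 0.508299824724198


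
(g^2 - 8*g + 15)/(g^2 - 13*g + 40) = (g - 3)/(g - 8)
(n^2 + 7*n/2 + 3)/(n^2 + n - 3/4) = 2*(n + 2)/(2*n - 1)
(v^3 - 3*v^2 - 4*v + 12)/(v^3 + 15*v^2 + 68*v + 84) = (v^2 - 5*v + 6)/(v^2 + 13*v + 42)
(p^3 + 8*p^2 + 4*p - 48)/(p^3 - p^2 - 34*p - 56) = (p^2 + 4*p - 12)/(p^2 - 5*p - 14)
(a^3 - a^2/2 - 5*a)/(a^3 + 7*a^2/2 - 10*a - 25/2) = a*(a + 2)/(a^2 + 6*a + 5)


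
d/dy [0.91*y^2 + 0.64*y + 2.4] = 1.82*y + 0.64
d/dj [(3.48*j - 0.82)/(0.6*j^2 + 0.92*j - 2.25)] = (-2.088*j^2 + 0.984*j - 7.0756)/(0.36*j^4 + 1.104*j^3 - 1.8536*j^2 - 4.14*j + 5.0625)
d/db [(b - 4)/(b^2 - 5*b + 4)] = -1/(b^2 - 2*b + 1)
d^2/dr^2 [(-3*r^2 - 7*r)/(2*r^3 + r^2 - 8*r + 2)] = 2*(-12*r^6 - 84*r^5 - 186*r^4 - 59*r^3 + 186*r^2 + 42*r - 124)/(8*r^9 + 12*r^8 - 90*r^7 - 71*r^6 + 384*r^5 + 6*r^4 - 584*r^3 + 396*r^2 - 96*r + 8)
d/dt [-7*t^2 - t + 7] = -14*t - 1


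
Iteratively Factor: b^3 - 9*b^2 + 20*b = (b - 5)*(b^2 - 4*b) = (b - 5)*(b - 4)*(b)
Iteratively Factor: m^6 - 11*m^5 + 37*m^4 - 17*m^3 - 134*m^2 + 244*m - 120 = (m - 1)*(m^5 - 10*m^4 + 27*m^3 + 10*m^2 - 124*m + 120) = (m - 5)*(m - 1)*(m^4 - 5*m^3 + 2*m^2 + 20*m - 24) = (m - 5)*(m - 1)*(m + 2)*(m^3 - 7*m^2 + 16*m - 12) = (m - 5)*(m - 2)*(m - 1)*(m + 2)*(m^2 - 5*m + 6) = (m - 5)*(m - 2)^2*(m - 1)*(m + 2)*(m - 3)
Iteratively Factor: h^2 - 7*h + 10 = (h - 2)*(h - 5)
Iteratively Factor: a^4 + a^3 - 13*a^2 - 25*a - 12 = (a + 3)*(a^3 - 2*a^2 - 7*a - 4) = (a - 4)*(a + 3)*(a^2 + 2*a + 1) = (a - 4)*(a + 1)*(a + 3)*(a + 1)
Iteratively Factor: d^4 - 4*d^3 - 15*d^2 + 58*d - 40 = (d - 2)*(d^3 - 2*d^2 - 19*d + 20) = (d - 2)*(d + 4)*(d^2 - 6*d + 5) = (d - 2)*(d - 1)*(d + 4)*(d - 5)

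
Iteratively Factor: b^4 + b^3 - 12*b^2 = (b + 4)*(b^3 - 3*b^2) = b*(b + 4)*(b^2 - 3*b) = b^2*(b + 4)*(b - 3)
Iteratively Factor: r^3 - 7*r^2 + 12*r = (r - 4)*(r^2 - 3*r) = (r - 4)*(r - 3)*(r)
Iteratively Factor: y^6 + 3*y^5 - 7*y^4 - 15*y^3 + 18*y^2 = (y - 1)*(y^5 + 4*y^4 - 3*y^3 - 18*y^2) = (y - 2)*(y - 1)*(y^4 + 6*y^3 + 9*y^2) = (y - 2)*(y - 1)*(y + 3)*(y^3 + 3*y^2) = y*(y - 2)*(y - 1)*(y + 3)*(y^2 + 3*y) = y^2*(y - 2)*(y - 1)*(y + 3)*(y + 3)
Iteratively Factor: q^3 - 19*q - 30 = (q + 2)*(q^2 - 2*q - 15) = (q + 2)*(q + 3)*(q - 5)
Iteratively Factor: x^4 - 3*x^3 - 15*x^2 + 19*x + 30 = (x + 1)*(x^3 - 4*x^2 - 11*x + 30) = (x + 1)*(x + 3)*(x^2 - 7*x + 10) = (x - 5)*(x + 1)*(x + 3)*(x - 2)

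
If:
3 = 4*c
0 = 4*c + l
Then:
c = 3/4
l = -3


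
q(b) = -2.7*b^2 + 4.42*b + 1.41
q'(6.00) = -27.98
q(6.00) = -69.27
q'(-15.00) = 85.42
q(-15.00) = -672.39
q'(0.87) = -0.28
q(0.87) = 3.21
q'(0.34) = 2.58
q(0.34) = 2.60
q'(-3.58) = 23.75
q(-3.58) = -49.02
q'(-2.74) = 19.22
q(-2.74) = -30.97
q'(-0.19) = 5.45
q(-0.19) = 0.47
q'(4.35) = -19.07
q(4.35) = -30.45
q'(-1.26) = 11.22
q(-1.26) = -8.45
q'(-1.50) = 12.52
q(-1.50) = -11.30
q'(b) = 4.42 - 5.4*b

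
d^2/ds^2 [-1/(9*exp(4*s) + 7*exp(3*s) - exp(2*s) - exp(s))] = ((9*exp(3*s) + 7*exp(2*s) - exp(s) - 1)*(144*exp(3*s) + 63*exp(2*s) - 4*exp(s) - 1) - 2*(36*exp(3*s) + 21*exp(2*s) - 2*exp(s) - 1)^2)*exp(-s)/(9*exp(3*s) + 7*exp(2*s) - exp(s) - 1)^3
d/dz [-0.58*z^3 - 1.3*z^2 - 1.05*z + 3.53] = -1.74*z^2 - 2.6*z - 1.05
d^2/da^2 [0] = 0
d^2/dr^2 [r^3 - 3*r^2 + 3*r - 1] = 6*r - 6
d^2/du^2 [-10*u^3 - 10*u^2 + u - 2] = -60*u - 20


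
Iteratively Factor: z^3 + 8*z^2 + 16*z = (z + 4)*(z^2 + 4*z) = (z + 4)^2*(z)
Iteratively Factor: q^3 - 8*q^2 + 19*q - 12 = (q - 3)*(q^2 - 5*q + 4) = (q - 3)*(q - 1)*(q - 4)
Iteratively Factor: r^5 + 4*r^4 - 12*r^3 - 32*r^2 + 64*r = (r - 2)*(r^4 + 6*r^3 - 32*r) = r*(r - 2)*(r^3 + 6*r^2 - 32) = r*(r - 2)^2*(r^2 + 8*r + 16) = r*(r - 2)^2*(r + 4)*(r + 4)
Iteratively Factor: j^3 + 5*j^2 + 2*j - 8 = (j + 4)*(j^2 + j - 2) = (j - 1)*(j + 4)*(j + 2)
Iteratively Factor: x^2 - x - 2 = (x + 1)*(x - 2)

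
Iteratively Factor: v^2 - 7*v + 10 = (v - 5)*(v - 2)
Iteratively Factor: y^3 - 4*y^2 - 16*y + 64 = (y - 4)*(y^2 - 16) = (y - 4)^2*(y + 4)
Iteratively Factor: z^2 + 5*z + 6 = (z + 3)*(z + 2)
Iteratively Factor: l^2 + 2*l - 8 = (l - 2)*(l + 4)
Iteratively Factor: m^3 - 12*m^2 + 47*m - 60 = (m - 4)*(m^2 - 8*m + 15) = (m - 5)*(m - 4)*(m - 3)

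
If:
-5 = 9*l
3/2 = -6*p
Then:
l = -5/9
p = -1/4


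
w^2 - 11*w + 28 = (w - 7)*(w - 4)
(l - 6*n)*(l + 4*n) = l^2 - 2*l*n - 24*n^2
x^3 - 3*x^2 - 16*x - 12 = (x - 6)*(x + 1)*(x + 2)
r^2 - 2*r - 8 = (r - 4)*(r + 2)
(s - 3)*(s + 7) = s^2 + 4*s - 21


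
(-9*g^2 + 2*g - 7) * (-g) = 9*g^3 - 2*g^2 + 7*g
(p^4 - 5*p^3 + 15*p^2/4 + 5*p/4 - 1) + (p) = p^4 - 5*p^3 + 15*p^2/4 + 9*p/4 - 1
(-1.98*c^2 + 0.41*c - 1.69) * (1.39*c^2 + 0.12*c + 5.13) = -2.7522*c^4 + 0.3323*c^3 - 12.4573*c^2 + 1.9005*c - 8.6697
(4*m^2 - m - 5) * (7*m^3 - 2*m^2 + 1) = 28*m^5 - 15*m^4 - 33*m^3 + 14*m^2 - m - 5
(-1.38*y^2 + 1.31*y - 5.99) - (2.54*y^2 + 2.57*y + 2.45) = -3.92*y^2 - 1.26*y - 8.44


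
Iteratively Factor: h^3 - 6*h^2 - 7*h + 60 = (h + 3)*(h^2 - 9*h + 20) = (h - 4)*(h + 3)*(h - 5)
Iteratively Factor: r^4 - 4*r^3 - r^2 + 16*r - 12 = (r + 2)*(r^3 - 6*r^2 + 11*r - 6) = (r - 2)*(r + 2)*(r^2 - 4*r + 3) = (r - 3)*(r - 2)*(r + 2)*(r - 1)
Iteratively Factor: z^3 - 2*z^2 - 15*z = (z - 5)*(z^2 + 3*z) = (z - 5)*(z + 3)*(z)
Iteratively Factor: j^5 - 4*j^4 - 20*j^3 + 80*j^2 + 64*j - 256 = (j + 4)*(j^4 - 8*j^3 + 12*j^2 + 32*j - 64) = (j + 2)*(j + 4)*(j^3 - 10*j^2 + 32*j - 32) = (j - 4)*(j + 2)*(j + 4)*(j^2 - 6*j + 8) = (j - 4)^2*(j + 2)*(j + 4)*(j - 2)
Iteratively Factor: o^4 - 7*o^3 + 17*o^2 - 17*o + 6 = (o - 1)*(o^3 - 6*o^2 + 11*o - 6) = (o - 2)*(o - 1)*(o^2 - 4*o + 3) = (o - 2)*(o - 1)^2*(o - 3)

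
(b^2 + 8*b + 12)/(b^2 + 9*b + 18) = (b + 2)/(b + 3)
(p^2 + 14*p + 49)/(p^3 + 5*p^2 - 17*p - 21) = (p + 7)/(p^2 - 2*p - 3)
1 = 1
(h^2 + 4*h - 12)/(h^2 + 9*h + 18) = (h - 2)/(h + 3)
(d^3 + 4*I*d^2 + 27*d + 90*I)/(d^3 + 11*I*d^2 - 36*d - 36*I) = (d - 5*I)/(d + 2*I)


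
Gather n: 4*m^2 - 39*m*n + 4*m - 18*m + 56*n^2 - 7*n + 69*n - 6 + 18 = 4*m^2 - 14*m + 56*n^2 + n*(62 - 39*m) + 12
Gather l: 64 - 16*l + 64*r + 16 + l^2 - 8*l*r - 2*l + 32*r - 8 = l^2 + l*(-8*r - 18) + 96*r + 72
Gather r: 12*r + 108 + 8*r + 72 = 20*r + 180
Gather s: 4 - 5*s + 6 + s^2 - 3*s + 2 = s^2 - 8*s + 12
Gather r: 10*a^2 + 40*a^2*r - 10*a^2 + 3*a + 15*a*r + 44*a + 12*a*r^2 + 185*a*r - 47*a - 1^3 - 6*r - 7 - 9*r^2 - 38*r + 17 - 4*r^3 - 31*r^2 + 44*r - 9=-4*r^3 + r^2*(12*a - 40) + r*(40*a^2 + 200*a)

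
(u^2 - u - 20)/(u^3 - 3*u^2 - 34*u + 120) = (u + 4)/(u^2 + 2*u - 24)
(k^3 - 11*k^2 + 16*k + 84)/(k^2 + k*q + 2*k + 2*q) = (k^2 - 13*k + 42)/(k + q)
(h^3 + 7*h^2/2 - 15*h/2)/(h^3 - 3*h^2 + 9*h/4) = 2*(h + 5)/(2*h - 3)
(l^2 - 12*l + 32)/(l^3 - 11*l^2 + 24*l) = (l - 4)/(l*(l - 3))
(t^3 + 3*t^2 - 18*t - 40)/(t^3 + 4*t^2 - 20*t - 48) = (t + 5)/(t + 6)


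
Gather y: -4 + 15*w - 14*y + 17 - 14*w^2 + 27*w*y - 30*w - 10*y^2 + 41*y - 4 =-14*w^2 - 15*w - 10*y^2 + y*(27*w + 27) + 9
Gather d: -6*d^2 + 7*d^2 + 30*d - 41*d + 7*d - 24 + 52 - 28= d^2 - 4*d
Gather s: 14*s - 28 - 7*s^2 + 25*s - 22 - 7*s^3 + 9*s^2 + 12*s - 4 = -7*s^3 + 2*s^2 + 51*s - 54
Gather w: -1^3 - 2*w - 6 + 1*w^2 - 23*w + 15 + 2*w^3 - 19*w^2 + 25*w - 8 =2*w^3 - 18*w^2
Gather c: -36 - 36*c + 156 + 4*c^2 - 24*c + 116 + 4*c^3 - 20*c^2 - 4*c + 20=4*c^3 - 16*c^2 - 64*c + 256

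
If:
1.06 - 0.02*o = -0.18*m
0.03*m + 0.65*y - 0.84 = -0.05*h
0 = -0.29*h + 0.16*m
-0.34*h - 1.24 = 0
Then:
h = -3.65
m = -6.61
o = -6.49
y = 1.88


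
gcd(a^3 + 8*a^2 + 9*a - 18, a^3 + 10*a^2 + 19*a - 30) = a^2 + 5*a - 6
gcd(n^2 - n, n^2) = n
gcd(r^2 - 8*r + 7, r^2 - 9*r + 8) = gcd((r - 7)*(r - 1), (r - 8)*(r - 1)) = r - 1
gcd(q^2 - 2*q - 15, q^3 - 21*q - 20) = q - 5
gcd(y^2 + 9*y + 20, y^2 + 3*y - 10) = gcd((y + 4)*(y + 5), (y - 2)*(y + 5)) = y + 5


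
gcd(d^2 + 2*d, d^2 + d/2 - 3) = d + 2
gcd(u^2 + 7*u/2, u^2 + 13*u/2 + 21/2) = u + 7/2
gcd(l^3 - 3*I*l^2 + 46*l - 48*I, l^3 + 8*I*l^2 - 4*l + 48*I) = l + 6*I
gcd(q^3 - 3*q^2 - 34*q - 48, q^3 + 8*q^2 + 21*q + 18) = q^2 + 5*q + 6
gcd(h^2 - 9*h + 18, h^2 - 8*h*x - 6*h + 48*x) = h - 6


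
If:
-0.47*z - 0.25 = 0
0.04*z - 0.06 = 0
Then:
No Solution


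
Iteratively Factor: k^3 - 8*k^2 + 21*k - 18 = (k - 2)*(k^2 - 6*k + 9) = (k - 3)*(k - 2)*(k - 3)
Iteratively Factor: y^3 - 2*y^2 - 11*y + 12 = (y - 4)*(y^2 + 2*y - 3) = (y - 4)*(y - 1)*(y + 3)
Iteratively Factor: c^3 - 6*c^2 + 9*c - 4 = (c - 1)*(c^2 - 5*c + 4) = (c - 4)*(c - 1)*(c - 1)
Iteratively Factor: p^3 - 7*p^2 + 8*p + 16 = (p - 4)*(p^2 - 3*p - 4) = (p - 4)^2*(p + 1)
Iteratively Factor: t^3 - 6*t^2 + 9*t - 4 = (t - 1)*(t^2 - 5*t + 4) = (t - 4)*(t - 1)*(t - 1)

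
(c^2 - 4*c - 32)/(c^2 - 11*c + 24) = (c + 4)/(c - 3)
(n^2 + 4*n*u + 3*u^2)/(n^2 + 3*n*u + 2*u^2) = (n + 3*u)/(n + 2*u)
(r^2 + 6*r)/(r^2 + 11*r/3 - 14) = 3*r/(3*r - 7)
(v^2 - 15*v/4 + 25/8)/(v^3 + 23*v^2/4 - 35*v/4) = (v - 5/2)/(v*(v + 7))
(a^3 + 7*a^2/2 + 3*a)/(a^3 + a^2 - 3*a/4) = 2*(a + 2)/(2*a - 1)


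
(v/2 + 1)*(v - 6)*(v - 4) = v^3/2 - 4*v^2 + 2*v + 24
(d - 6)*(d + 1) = d^2 - 5*d - 6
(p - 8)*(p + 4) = p^2 - 4*p - 32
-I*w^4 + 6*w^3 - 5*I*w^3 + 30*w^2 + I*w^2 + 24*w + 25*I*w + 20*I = (w + 4)*(w + I)*(w + 5*I)*(-I*w - I)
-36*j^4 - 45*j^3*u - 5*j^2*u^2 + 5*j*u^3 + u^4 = (-3*j + u)*(j + u)*(3*j + u)*(4*j + u)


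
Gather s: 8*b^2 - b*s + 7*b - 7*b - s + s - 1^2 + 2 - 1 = 8*b^2 - b*s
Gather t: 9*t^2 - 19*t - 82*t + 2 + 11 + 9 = 9*t^2 - 101*t + 22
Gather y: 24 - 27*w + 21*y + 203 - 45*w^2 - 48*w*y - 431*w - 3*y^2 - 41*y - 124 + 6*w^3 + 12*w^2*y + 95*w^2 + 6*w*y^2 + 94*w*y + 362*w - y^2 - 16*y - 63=6*w^3 + 50*w^2 - 96*w + y^2*(6*w - 4) + y*(12*w^2 + 46*w - 36) + 40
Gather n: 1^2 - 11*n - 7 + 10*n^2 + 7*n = 10*n^2 - 4*n - 6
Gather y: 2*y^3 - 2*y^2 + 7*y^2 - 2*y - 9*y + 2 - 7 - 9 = 2*y^3 + 5*y^2 - 11*y - 14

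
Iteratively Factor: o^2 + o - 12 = (o + 4)*(o - 3)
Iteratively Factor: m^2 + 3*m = (m + 3)*(m)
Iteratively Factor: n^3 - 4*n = (n + 2)*(n^2 - 2*n) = (n - 2)*(n + 2)*(n)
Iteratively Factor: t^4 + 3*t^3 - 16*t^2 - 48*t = (t)*(t^3 + 3*t^2 - 16*t - 48) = t*(t + 3)*(t^2 - 16) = t*(t + 3)*(t + 4)*(t - 4)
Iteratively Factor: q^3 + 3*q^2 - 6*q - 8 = (q + 1)*(q^2 + 2*q - 8) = (q - 2)*(q + 1)*(q + 4)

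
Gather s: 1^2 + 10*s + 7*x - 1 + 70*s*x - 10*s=70*s*x + 7*x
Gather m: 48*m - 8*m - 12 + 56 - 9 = 40*m + 35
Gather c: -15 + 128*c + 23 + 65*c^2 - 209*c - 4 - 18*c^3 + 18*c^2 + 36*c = -18*c^3 + 83*c^2 - 45*c + 4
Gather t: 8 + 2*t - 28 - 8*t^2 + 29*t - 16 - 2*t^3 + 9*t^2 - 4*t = -2*t^3 + t^2 + 27*t - 36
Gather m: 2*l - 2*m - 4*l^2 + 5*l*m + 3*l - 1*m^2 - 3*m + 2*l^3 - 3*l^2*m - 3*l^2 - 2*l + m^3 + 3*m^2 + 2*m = 2*l^3 - 7*l^2 + 3*l + m^3 + 2*m^2 + m*(-3*l^2 + 5*l - 3)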